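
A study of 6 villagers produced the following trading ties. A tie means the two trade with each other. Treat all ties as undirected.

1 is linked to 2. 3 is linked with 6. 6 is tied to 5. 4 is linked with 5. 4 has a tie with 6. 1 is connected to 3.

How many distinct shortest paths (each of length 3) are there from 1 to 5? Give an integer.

1

The shortest distance is 3, and the only length-3 path is 1–3–6–5. So there is exactly 1 shortest path.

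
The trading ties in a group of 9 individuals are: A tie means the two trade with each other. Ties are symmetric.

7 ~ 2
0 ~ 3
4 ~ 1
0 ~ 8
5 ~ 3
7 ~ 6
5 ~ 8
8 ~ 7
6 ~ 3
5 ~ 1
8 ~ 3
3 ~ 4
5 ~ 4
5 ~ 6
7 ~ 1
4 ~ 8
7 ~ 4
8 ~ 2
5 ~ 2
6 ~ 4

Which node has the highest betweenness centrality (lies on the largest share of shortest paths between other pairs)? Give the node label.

Unnormalized betweenness of each node: 0:0, 1:1/5, 2:1/5, 3:53/20, 4:47/20, 5:73/20, 6:8/15, 7:49/20, 8:149/30.
8 has the largest value, 149/30, making it the main broker — the node through which the most shortest paths run.

8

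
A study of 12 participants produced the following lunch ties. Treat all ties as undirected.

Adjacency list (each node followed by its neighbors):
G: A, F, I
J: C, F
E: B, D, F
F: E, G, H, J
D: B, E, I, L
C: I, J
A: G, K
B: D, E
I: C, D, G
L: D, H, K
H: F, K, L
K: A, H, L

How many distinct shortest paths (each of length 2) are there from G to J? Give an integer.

The shortest distance is 2, and the only length-2 path is G–F–J. So there is exactly 1 shortest path.

1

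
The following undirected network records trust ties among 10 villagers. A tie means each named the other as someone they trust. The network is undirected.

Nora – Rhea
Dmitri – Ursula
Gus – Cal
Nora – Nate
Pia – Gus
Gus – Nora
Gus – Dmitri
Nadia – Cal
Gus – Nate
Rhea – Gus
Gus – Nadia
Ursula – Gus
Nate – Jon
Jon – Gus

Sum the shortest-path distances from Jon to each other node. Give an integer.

16

Distances from Jon: Cal:2, Dmitri:2, Gus:1, Nadia:2, Nate:1, Nora:2, Pia:2, Rhea:2, Ursula:2.
Sum = 2 + 2 + 1 + 2 + 1 + 2 + 2 + 2 + 2 = 16.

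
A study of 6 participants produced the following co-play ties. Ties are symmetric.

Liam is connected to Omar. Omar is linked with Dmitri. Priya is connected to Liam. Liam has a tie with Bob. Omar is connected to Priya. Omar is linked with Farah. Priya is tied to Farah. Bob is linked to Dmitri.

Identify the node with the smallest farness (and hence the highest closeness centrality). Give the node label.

Omar

Farness (sum of distances to all others) for each node — Bob:9, Dmitri:8, Farah:9, Liam:7, Omar:6, Priya:7.
The smallest farness is 6, for Omar, so Omar has the highest closeness.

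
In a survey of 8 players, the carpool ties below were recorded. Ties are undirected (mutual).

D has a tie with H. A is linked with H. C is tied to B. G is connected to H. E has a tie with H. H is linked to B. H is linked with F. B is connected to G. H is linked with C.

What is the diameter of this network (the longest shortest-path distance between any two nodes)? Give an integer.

2

Eccentricity of each node (its greatest distance to any other): A:2, B:2, C:2, D:2, E:2, F:2, G:2, H:1.
The maximum eccentricity is 2, realized for instance by the pair G–F via G – H – F. So the diameter is 2.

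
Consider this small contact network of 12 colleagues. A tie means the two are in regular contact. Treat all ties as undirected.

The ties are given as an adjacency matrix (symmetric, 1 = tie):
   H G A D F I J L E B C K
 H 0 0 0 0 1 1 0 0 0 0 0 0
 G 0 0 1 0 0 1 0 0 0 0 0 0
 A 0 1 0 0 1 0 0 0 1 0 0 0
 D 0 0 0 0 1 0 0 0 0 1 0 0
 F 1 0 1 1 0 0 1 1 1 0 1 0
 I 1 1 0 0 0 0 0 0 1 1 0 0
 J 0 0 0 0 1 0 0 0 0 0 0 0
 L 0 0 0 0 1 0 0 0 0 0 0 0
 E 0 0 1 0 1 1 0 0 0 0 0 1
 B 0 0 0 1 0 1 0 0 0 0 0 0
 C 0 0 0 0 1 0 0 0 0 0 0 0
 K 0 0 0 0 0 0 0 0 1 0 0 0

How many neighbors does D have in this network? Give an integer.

D is directly tied to B and F. That is 2 neighbors, so the degree of D is 2.

2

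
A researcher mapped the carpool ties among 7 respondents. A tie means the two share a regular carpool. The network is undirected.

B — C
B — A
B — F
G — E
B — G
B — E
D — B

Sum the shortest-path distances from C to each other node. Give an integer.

Distances from C: A:2, B:1, D:2, E:2, F:2, G:2.
Sum = 2 + 1 + 2 + 2 + 2 + 2 = 11.

11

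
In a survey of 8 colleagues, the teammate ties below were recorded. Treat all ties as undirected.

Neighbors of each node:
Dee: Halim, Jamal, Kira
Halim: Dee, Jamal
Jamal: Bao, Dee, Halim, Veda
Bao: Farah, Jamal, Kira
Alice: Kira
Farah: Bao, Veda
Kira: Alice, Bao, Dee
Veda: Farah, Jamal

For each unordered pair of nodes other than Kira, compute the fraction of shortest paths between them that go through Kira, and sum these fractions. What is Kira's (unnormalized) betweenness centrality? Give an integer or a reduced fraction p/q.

Pairs whose geodesics pass through Kira — Bao–Dee: 1/2; Bao–Alice: 1; Halim–Alice: 1; Veda–Alice: 3/3; Dee–Alice: 1; Dee–Farah: 1/3; Alice–Farah: 1; Alice–Jamal: 2/2.
All other pairs contribute 0.
Summing the contributions gives betweenness(Kira) = 41/6.

41/6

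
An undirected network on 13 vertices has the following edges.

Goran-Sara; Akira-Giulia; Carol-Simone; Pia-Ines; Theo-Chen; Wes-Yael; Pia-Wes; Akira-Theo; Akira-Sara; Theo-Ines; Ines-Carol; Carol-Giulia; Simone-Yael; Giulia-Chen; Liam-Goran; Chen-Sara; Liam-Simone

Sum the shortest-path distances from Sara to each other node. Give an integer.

Distances from Sara: Akira:1, Carol:3, Chen:1, Giulia:2, Goran:1, Ines:3, Liam:2, Pia:4, Simone:3, Theo:2, Wes:5, Yael:4.
Sum = 1 + 3 + 1 + 2 + 1 + 3 + 2 + 4 + 3 + 2 + 5 + 4 = 31.

31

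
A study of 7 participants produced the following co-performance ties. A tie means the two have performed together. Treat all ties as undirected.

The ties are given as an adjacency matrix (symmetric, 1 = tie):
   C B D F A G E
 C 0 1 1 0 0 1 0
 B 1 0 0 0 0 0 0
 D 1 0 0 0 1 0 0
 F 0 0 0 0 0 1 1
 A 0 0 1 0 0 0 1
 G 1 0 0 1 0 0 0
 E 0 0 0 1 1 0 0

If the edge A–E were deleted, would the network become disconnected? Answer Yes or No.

No

Even without that edge, A still reaches E via A – D – C – G – F – E, so the network stays connected. Not a bridge.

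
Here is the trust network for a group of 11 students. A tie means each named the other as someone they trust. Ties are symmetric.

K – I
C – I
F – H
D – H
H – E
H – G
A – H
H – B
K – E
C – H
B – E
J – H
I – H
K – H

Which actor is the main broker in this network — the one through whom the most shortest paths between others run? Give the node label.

Unnormalized betweenness of each node: A:0, B:0, C:0, D:0, E:1/2, F:0, G:0, H:79/2, I:1/2, J:0, K:1/2.
H has the largest value, 79/2, making it the main broker — the node through which the most shortest paths run.

H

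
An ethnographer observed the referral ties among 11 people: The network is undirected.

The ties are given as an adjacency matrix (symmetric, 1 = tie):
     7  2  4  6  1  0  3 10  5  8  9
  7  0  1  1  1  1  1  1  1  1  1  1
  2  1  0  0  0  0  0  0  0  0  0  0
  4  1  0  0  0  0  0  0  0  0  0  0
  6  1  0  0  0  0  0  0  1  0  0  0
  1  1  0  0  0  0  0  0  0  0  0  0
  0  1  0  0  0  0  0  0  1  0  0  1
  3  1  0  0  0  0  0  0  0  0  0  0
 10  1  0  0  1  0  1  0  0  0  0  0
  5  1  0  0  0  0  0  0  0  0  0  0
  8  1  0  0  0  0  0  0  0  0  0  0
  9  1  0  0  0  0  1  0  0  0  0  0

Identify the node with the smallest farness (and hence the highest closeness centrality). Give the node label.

Farness (sum of distances to all others) for each node — 0:17, 1:19, 2:19, 3:19, 4:19, 5:19, 6:18, 7:10, 8:19, 9:18, 10:17.
The smallest farness is 10, for 7, so 7 has the highest closeness.

7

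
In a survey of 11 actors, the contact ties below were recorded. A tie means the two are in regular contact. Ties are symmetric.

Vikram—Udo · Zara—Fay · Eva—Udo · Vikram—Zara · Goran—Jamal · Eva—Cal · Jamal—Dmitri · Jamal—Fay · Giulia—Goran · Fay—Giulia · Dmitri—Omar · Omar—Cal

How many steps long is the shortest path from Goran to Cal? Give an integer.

4

One shortest route is Goran – Jamal – Dmitri – Omar – Cal, which uses 4 edges, and at distance 3 from Goran we only reach {Omar, Zara}, which does not include Cal. So d(Goran,Cal) = 4.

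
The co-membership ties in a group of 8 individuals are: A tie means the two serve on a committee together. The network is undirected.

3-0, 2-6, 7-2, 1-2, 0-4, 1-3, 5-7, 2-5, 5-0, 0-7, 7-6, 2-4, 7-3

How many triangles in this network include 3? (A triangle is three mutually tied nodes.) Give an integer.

1

3's neighbors: 0, 1, and 7.
Neighbor pairs that are themselves tied: 3–0–7. Each forms one triangle with 3, for 1 in total.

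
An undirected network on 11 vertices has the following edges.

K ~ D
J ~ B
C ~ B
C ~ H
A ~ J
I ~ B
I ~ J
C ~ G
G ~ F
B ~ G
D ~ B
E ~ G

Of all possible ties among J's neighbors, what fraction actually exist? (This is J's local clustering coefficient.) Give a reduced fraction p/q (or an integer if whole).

J's neighbors: A, B, and I (k = 3).
Possible neighbor pairs: C(3,2) = 3. Edges among them: B–I → e = 1.
Clustering(J) = 1/3.

1/3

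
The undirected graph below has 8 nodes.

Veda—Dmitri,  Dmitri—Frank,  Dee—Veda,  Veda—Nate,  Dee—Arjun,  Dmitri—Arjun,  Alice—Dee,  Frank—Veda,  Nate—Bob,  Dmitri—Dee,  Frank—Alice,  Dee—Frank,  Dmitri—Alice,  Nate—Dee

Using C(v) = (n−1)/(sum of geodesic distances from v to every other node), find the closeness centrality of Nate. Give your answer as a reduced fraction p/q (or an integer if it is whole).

Distances from Nate: Alice:2, Arjun:2, Bob:1, Dee:1, Dmitri:2, Frank:2, Veda:1. Sum = 11.
n = 8, so closeness = 7/11.

7/11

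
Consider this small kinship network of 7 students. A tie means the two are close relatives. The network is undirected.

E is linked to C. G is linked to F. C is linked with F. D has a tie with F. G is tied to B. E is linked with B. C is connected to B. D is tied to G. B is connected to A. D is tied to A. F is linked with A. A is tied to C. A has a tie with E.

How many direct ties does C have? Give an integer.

C is directly tied to A, B, E, and F. That is 4 neighbors, so the degree of C is 4.

4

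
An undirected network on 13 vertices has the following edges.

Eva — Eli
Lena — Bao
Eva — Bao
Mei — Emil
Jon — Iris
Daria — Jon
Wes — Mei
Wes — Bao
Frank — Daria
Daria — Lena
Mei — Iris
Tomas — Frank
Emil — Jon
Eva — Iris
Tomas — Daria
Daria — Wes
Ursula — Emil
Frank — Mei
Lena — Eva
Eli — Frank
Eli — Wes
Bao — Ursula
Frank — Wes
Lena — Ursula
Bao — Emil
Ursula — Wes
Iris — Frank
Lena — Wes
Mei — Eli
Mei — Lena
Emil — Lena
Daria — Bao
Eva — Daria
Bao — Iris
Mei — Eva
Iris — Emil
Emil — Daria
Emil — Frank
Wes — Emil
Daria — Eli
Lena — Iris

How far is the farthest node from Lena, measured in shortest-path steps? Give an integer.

Distances from Lena: Bao:1, Daria:1, Eli:2, Emil:1, Eva:1, Frank:2, Iris:1, Jon:2, Mei:1, Tomas:2, Ursula:1, Wes:1.
The largest is 2 (to Frank, Eli, Jon, and Tomas), so the eccentricity of Lena is 2.

2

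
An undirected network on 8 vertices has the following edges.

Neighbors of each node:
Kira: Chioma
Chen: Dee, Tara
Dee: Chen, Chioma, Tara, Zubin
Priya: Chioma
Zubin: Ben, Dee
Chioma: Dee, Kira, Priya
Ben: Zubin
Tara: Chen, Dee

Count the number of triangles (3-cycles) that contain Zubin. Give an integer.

Zubin's neighbors are Ben and Dee, but none of them are tied to each other, so no triangle contains Zubin.

0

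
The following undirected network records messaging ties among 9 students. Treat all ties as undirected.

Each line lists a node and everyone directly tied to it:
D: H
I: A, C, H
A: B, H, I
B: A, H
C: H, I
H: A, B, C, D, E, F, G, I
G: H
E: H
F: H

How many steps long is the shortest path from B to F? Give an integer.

2

One shortest route is B – H – F, which uses 2 edges, and B and F are not directly tied, so nothing shorter exists. So d(B,F) = 2.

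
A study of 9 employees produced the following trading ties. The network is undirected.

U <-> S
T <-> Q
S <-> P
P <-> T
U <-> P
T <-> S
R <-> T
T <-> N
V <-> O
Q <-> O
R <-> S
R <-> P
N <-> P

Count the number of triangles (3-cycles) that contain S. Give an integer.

S's neighbors: P, R, T, and U.
Neighbor pairs that are themselves tied: S–P–R; S–P–T; S–P–U; S–R–T. Each forms one triangle with S, for 4 in total.

4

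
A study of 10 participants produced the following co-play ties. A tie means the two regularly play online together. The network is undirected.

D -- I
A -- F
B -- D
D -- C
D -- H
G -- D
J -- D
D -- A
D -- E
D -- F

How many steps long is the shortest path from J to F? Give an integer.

2

One shortest route is J – D – F, which uses 2 edges, and J and F are not directly tied, so nothing shorter exists. So d(J,F) = 2.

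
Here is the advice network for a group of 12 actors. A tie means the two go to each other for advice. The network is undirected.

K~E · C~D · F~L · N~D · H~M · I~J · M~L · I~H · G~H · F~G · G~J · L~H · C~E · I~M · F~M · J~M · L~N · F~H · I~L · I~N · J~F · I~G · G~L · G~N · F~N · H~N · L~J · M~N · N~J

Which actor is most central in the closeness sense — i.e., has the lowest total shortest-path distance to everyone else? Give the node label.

Farness (sum of distances to all others) for each node — C:27, D:21, E:35, F:22, G:22, H:22, I:22, J:22, K:45, L:21, M:22, N:17.
The smallest farness is 17, for N, so N has the highest closeness.

N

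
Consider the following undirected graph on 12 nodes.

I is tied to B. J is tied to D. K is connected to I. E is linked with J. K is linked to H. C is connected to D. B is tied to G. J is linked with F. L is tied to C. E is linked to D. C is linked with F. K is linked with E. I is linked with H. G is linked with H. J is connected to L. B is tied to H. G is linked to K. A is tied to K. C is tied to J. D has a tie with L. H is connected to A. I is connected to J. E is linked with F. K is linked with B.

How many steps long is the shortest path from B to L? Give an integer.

3

One shortest route is B – I – J – L, which uses 3 edges, and at distance 2 from B we only reach {A, E, J}, which does not include L. So d(B,L) = 3.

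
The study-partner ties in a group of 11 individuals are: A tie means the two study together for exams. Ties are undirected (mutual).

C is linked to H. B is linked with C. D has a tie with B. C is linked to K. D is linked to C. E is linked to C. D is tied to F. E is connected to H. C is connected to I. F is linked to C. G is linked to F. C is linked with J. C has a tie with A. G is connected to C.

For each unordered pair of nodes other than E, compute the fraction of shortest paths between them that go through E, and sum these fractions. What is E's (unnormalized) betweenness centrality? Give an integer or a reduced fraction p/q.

0

No shortest path between any pair of other nodes passes through E.
Summing the contributions gives betweenness(E) = 0.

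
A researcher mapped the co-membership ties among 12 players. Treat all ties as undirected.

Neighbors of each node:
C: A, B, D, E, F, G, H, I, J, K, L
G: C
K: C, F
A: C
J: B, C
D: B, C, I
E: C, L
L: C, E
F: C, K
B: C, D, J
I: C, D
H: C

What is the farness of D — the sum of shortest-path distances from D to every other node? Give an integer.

Distances from D: A:2, B:1, C:1, E:2, F:2, G:2, H:2, I:1, J:2, K:2, L:2.
Sum = 2 + 1 + 1 + 2 + 2 + 2 + 2 + 1 + 2 + 2 + 2 = 19.

19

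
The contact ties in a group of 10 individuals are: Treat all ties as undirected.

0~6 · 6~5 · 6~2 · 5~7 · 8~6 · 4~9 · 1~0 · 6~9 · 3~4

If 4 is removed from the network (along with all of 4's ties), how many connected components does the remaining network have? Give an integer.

2

Without 4, the remaining ties split the others into: {0, 1, 2, 5, 6, 7, 8, 9}; {3}.
That's 2 separate components.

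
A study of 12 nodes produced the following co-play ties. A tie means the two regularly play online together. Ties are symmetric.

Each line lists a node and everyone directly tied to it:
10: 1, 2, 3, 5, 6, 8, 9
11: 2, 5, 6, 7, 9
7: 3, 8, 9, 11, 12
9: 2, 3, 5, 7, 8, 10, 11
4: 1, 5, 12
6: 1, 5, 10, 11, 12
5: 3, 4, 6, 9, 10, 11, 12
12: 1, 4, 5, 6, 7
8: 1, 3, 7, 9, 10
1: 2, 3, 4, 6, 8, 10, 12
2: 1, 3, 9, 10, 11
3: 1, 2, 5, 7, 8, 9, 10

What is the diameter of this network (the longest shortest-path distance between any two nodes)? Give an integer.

2

Eccentricity of each node (its greatest distance to any other): 1:2, 2:2, 3:2, 4:2, 5:2, 6:2, 7:2, 8:2, 9:2, 10:2, 11:2, 12:2.
The maximum eccentricity is 2, realized for instance by the pair 4–8 via 4 – 1 – 8. So the diameter is 2.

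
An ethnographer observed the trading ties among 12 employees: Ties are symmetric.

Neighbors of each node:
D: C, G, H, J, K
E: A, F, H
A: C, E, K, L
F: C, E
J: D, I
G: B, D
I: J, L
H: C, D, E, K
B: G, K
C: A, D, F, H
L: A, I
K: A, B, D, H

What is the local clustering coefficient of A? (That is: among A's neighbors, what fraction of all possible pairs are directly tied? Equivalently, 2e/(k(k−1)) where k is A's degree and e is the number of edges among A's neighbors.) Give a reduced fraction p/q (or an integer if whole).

A's neighbors: C, E, K, and L (k = 4).
Possible neighbor pairs: C(4,2) = 6. Edges among them: none → e = 0.
Clustering(A) = 0/6 = 0.

0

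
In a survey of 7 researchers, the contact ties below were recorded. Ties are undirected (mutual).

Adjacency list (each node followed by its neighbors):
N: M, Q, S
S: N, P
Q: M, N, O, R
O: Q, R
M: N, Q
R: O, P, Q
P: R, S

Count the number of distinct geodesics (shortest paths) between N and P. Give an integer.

1

The shortest distance is 2, and the only length-2 path is N–S–P. So there is exactly 1 shortest path.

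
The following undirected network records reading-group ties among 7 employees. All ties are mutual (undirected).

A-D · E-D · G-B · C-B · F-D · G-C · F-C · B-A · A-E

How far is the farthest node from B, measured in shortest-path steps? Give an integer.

2

Distances from B: A:1, C:1, D:2, E:2, F:2, G:1.
The largest is 2 (to F, E, and D), so the eccentricity of B is 2.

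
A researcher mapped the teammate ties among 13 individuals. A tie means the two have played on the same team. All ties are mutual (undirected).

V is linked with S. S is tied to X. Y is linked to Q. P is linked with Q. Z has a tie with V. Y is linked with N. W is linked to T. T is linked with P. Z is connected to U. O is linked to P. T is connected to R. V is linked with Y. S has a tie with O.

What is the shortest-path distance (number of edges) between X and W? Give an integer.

One shortest route is X – S – O – P – T – W, which uses 5 edges, and at distance 4 from X we only reach {N, Q, T, U}, which does not include W. So d(X,W) = 5.

5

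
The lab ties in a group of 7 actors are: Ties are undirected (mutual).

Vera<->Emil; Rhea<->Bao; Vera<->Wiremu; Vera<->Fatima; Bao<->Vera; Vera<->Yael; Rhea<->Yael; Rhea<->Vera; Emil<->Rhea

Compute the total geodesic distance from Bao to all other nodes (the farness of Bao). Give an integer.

Distances from Bao: Emil:2, Fatima:2, Rhea:1, Vera:1, Wiremu:2, Yael:2.
Sum = 2 + 2 + 1 + 1 + 2 + 2 = 10.

10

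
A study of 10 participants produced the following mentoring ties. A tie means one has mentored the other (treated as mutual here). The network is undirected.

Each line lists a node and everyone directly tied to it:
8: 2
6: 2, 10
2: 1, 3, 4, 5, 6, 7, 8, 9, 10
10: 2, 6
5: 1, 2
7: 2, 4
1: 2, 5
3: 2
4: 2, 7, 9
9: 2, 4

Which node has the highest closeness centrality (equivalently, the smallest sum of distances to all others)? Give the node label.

2

Farness (sum of distances to all others) for each node — 1:16, 2:9, 3:17, 4:15, 5:16, 6:16, 7:16, 8:17, 9:16, 10:16.
The smallest farness is 9, for 2, so 2 has the highest closeness.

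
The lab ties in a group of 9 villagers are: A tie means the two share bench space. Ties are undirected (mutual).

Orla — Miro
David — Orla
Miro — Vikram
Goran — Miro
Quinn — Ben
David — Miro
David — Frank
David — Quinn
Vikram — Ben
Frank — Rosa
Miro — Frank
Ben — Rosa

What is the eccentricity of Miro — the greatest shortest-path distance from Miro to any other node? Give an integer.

Distances from Miro: Ben:2, David:1, Frank:1, Goran:1, Orla:1, Quinn:2, Rosa:2, Vikram:1.
The largest is 2 (to Quinn, Rosa, and Ben), so the eccentricity of Miro is 2.

2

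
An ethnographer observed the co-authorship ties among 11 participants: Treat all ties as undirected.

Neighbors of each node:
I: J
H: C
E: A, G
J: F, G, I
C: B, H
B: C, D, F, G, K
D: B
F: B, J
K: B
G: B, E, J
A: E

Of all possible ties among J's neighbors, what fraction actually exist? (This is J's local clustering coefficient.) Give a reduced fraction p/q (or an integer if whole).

J's neighbors: F, G, and I (k = 3).
Possible neighbor pairs: C(3,2) = 3. Edges among them: none → e = 0.
Clustering(J) = 0/3 = 0.

0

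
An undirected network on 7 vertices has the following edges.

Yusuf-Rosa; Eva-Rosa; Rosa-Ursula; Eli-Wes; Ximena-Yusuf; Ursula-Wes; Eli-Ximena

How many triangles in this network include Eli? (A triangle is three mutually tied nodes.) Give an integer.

0

Eli's neighbors are Wes and Ximena, but none of them are tied to each other, so no triangle contains Eli.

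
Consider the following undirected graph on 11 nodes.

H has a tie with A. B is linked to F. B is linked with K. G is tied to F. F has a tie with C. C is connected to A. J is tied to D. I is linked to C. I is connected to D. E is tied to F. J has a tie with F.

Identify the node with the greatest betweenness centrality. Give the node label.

Unnormalized betweenness of each node: A:9, B:9, C:21, D:1, E:0, F:32, G:0, H:0, I:3, J:5, K:0.
F has the largest value, 32, making it the main broker — the node through which the most shortest paths run.

F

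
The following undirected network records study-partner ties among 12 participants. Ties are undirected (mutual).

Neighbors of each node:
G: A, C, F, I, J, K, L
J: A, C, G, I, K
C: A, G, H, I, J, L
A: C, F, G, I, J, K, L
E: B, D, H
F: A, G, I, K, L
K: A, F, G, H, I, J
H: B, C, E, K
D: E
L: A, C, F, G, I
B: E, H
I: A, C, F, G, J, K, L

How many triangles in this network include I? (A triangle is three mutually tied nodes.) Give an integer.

I's neighbors: A, C, F, G, J, K, and L.
Neighbor pairs that are themselves tied: I–A–C; I–A–F; I–A–G; I–A–J; I–A–K; I–A–L; I–C–G; I–C–J; I–C–L; I–F–G; I–F–K; I–F–L; I–G–J; I–G–K; I–G–L; I–J–K. Each forms one triangle with I, for 16 in total.

16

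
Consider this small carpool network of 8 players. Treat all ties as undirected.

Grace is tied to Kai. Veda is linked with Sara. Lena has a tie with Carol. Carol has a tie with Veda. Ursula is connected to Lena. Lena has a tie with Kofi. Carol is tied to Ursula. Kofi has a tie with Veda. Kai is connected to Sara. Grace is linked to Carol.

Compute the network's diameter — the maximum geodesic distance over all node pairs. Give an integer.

Eccentricity of each node (its greatest distance to any other): Carol:2, Grace:3, Kai:3, Kofi:3, Lena:3, Sara:3, Ursula:3, Veda:2.
The maximum eccentricity is 3, realized for instance by the pair Kofi–Grace via Kofi – Veda – Carol – Grace. So the diameter is 3.

3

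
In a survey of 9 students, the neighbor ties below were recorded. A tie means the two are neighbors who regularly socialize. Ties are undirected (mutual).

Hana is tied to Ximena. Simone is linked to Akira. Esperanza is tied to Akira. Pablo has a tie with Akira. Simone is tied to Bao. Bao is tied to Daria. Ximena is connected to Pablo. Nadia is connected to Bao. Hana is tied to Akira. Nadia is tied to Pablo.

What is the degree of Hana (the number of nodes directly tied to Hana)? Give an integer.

2

Hana is directly tied to Akira and Ximena. That is 2 neighbors, so the degree of Hana is 2.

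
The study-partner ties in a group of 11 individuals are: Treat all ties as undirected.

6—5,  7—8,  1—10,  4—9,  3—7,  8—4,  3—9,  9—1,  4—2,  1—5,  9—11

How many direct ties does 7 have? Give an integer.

2

7 is directly tied to 3 and 8. That is 2 neighbors, so the degree of 7 is 2.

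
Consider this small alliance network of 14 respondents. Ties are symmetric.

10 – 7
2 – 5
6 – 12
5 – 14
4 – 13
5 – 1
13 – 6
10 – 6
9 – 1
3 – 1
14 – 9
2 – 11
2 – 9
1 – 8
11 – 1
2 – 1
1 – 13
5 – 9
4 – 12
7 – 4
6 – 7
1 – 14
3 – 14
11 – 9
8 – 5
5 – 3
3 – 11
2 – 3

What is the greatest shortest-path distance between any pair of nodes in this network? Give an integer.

Eccentricity of each node (its greatest distance to any other): 1:3, 2:4, 3:4, 4:3, 5:4, 6:3, 7:4, 8:4, 9:4, 10:4, 11:4, 12:4, 13:2, 14:4.
The maximum eccentricity is 4, realized for instance by the pair 7–11 via 7 – 6 – 13 – 1 – 11. So the diameter is 4.

4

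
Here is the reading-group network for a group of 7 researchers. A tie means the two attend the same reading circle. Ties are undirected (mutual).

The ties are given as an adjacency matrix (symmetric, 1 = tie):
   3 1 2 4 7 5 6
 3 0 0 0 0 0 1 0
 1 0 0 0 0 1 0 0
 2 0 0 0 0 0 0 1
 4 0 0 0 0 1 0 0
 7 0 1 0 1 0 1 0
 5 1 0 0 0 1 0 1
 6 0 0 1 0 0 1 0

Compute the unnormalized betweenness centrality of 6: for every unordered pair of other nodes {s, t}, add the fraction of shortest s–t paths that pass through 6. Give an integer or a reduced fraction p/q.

Pairs whose geodesics pass through 6 — 3–2: 1; 1–2: 1; 2–4: 1; 2–7: 1; 2–5: 1.
All other pairs contribute 0.
Summing the contributions gives betweenness(6) = 5.

5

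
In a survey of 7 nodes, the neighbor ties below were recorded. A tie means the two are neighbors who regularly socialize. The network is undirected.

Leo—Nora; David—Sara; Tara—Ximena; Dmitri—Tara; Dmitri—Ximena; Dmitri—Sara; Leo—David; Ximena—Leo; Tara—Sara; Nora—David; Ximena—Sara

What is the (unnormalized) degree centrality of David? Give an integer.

David is directly tied to Leo, Nora, and Sara. That is 3 neighbors, so the degree of David is 3.

3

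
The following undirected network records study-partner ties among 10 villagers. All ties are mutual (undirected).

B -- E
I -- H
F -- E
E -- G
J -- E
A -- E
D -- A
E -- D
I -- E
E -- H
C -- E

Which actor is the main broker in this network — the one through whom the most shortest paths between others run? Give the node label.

Unnormalized betweenness of each node: A:0, B:0, C:0, D:0, E:34, F:0, G:0, H:0, I:0, J:0.
E has the largest value, 34, making it the main broker — the node through which the most shortest paths run.

E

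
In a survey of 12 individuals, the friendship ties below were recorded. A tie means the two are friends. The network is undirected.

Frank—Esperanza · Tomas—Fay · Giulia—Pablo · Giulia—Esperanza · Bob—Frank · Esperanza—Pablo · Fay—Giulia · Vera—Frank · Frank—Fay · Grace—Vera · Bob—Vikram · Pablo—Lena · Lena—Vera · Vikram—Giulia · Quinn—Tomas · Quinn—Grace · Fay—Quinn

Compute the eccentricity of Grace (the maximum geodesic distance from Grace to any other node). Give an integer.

4

Distances from Grace: Bob:3, Esperanza:3, Fay:2, Frank:2, Giulia:3, Lena:2, Pablo:3, Quinn:1, Tomas:2, Vera:1, Vikram:4.
The largest is 4 (to Vikram), so the eccentricity of Grace is 4.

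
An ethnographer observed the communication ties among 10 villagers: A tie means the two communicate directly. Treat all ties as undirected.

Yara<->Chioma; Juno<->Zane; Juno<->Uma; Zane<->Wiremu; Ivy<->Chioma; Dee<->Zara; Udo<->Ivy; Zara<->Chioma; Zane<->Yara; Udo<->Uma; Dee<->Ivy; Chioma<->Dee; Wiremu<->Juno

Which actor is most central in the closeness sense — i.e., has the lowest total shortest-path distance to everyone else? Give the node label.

Chioma

Farness (sum of distances to all others) for each node — Chioma:17, Dee:21, Ivy:19, Juno:21, Udo:20, Uma:21, Wiremu:24, Yara:18, Zane:19, Zara:24.
The smallest farness is 17, for Chioma, so Chioma has the highest closeness.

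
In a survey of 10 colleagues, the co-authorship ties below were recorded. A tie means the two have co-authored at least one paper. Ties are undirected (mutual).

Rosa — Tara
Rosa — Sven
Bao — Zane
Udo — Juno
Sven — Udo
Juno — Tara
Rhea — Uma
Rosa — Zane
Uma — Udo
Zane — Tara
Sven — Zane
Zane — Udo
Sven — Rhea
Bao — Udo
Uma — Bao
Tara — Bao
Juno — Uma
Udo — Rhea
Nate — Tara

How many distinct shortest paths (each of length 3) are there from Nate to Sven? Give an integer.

2

The shortest distance is 3. The length-3 paths are: Nate–Tara–Rosa–Sven; Nate–Tara–Zane–Sven.
That gives 2 distinct shortest paths.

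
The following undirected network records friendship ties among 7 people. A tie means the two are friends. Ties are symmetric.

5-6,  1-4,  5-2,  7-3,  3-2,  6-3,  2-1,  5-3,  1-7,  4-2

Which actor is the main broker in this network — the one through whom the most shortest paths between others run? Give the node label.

2

Unnormalized betweenness of each node: 1:3/2, 2:31/6, 3:25/6, 4:0, 5:4/3, 6:0, 7:5/6.
2 has the largest value, 31/6, making it the main broker — the node through which the most shortest paths run.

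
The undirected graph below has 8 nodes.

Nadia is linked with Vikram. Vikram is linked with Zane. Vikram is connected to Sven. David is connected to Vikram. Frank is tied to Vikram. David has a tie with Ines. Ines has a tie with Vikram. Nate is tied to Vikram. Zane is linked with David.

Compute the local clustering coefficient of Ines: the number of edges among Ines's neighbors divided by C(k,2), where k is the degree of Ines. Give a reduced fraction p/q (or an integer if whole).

1

Ines's neighbors: David and Vikram (k = 2).
Possible neighbor pairs: C(2,2) = 1. Edges among them: David–Vikram → e = 1.
Clustering(Ines) = 1/1.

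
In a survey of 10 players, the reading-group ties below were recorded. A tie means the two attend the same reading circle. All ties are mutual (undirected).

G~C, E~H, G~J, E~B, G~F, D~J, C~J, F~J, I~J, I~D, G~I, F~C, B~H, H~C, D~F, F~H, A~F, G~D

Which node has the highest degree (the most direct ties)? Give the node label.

Degrees — A:1, B:2, C:4, D:4, E:2, F:6, G:5, H:4, I:3, J:5.
The maximum is 6, attained only by F.

F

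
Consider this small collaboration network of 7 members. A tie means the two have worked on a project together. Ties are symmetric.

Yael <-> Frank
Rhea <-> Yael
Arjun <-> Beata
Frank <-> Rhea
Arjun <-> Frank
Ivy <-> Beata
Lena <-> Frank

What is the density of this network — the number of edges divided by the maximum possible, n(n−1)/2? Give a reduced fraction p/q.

1/3

There are 7 edges and 7 nodes, so the maximum possible is C(7,2) = 21.
Density = 7/21 = 1/3.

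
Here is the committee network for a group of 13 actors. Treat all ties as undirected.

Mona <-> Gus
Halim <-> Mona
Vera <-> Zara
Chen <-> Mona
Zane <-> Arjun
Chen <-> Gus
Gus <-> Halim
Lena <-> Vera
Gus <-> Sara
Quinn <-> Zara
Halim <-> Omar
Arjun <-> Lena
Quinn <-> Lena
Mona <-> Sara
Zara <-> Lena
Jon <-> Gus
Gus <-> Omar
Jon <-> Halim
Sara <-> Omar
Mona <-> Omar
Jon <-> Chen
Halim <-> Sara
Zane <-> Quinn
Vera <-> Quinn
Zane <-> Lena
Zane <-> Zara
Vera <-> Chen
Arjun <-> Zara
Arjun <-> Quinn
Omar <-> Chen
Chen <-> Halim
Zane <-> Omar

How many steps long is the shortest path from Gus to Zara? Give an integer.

3

One shortest route is Gus – Omar – Zane – Zara, which uses 3 edges, and at distance 2 from Gus we only reach {Vera, Zane}, which does not include Zara. So d(Gus,Zara) = 3.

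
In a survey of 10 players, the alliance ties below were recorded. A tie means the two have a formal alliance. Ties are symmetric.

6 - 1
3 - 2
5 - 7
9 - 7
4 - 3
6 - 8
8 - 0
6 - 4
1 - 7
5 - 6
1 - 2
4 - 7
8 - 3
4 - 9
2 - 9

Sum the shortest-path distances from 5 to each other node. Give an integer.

Distances from 5: 0:3, 1:2, 2:3, 3:3, 4:2, 6:1, 7:1, 8:2, 9:2.
Sum = 3 + 2 + 3 + 3 + 2 + 1 + 1 + 2 + 2 = 19.

19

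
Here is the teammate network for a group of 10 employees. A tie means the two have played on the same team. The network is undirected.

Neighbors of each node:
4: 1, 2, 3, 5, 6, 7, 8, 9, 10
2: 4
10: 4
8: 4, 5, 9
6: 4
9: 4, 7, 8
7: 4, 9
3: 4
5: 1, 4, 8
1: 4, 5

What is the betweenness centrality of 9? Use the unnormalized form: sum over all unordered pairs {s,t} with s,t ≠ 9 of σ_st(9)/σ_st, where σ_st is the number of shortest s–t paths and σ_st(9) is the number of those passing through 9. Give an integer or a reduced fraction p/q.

Pairs whose geodesics pass through 9 — 8–7: 1/2.
All other pairs contribute 0.
Summing the contributions gives betweenness(9) = 1/2.

1/2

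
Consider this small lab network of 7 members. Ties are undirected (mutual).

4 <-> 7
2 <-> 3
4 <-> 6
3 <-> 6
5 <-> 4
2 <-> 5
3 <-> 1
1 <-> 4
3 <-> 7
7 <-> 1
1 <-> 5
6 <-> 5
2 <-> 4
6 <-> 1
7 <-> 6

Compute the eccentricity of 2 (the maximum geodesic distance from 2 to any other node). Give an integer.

2

Distances from 2: 1:2, 3:1, 4:1, 5:1, 6:2, 7:2.
The largest is 2 (to 1, 6, and 7), so the eccentricity of 2 is 2.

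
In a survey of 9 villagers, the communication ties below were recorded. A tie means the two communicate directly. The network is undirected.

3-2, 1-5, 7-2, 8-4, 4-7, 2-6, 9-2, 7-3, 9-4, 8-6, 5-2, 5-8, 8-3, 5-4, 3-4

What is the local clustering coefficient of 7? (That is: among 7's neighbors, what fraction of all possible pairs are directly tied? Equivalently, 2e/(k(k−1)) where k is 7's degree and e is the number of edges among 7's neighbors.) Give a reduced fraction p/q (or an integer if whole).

7's neighbors: 2, 3, and 4 (k = 3).
Possible neighbor pairs: C(3,2) = 3. Edges among them: 2–3, 3–4 → e = 2.
Clustering(7) = 2/3.

2/3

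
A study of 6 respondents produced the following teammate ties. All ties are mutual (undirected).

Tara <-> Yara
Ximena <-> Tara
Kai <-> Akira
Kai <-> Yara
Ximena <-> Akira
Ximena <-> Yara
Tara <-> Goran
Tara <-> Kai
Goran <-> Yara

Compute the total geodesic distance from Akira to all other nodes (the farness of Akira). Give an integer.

Distances from Akira: Goran:3, Kai:1, Tara:2, Ximena:1, Yara:2.
Sum = 3 + 1 + 2 + 1 + 2 = 9.

9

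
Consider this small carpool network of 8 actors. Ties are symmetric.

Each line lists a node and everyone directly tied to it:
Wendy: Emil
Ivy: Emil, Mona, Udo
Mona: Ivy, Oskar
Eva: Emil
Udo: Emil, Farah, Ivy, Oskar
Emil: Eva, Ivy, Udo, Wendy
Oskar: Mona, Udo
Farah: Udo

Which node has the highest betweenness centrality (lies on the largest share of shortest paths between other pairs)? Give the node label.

Unnormalized betweenness of each node: Emil:11, Eva:0, Farah:0, Ivy:4, Mona:1/2, Oskar:1, Udo:19/2, Wendy:0.
Emil has the largest value, 11, making it the main broker — the node through which the most shortest paths run.

Emil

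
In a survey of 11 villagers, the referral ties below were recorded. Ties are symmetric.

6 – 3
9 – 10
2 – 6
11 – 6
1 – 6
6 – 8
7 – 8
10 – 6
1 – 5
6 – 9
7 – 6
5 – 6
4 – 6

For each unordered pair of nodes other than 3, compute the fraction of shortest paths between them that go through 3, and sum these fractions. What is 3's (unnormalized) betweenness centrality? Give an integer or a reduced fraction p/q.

0

No shortest path between any pair of other nodes passes through 3.
Summing the contributions gives betweenness(3) = 0.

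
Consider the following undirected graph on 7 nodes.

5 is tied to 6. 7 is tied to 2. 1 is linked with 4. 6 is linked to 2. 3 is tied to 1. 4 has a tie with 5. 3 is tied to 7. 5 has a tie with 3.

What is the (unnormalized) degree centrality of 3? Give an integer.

3

3 is directly tied to 1, 5, and 7. That is 3 neighbors, so the degree of 3 is 3.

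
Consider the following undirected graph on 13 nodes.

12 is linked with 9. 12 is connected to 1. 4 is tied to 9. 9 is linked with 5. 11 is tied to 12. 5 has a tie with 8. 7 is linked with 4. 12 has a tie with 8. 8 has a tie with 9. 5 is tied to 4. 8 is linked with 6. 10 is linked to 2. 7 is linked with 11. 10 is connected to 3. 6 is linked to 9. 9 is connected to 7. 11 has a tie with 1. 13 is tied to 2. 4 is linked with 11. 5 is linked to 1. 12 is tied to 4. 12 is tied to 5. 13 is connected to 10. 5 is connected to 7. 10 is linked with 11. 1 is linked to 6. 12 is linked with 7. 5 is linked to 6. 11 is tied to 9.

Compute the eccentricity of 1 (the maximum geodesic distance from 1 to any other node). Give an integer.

3

Distances from 1: 2:3, 3:3, 4:2, 5:1, 6:1, 7:2, 8:2, 9:2, 10:2, 11:1, 12:1, 13:3.
The largest is 3 (to 13, 3, and 2), so the eccentricity of 1 is 3.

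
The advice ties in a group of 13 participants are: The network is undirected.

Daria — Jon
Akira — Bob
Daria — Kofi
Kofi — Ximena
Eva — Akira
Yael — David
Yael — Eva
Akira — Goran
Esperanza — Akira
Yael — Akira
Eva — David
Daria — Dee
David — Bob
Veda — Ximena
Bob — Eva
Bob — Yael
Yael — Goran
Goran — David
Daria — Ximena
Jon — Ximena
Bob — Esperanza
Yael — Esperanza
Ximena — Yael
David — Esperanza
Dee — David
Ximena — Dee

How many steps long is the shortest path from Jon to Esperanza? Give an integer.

3

One shortest route is Jon – Ximena – Yael – Esperanza, which uses 3 edges, and at distance 2 from Jon we only reach {Dee, Kofi, Veda, Yael}, which does not include Esperanza. So d(Jon,Esperanza) = 3.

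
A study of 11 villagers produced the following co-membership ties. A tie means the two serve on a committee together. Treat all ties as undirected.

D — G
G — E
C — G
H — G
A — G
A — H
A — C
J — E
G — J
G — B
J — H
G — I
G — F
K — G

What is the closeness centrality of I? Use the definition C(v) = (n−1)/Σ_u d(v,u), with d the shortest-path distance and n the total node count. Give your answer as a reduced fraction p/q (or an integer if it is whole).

Distances from I: A:2, B:2, C:2, D:2, E:2, F:2, G:1, H:2, J:2, K:2. Sum = 19.
n = 11, so closeness = 10/19.

10/19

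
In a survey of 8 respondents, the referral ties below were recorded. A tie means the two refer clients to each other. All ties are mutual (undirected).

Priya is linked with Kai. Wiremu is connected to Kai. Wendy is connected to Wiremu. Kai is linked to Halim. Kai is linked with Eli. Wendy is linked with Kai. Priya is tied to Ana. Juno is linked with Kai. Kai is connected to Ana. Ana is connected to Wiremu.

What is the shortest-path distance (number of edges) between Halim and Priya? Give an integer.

2

One shortest route is Halim – Kai – Priya, which uses 2 edges, and Halim and Priya are not directly tied, so nothing shorter exists. So d(Halim,Priya) = 2.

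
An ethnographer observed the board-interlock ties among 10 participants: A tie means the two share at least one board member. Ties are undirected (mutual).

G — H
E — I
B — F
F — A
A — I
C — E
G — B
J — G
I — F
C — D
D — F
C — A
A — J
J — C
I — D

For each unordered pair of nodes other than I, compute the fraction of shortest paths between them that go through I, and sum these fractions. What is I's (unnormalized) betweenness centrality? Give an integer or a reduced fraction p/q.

10/3

Pairs whose geodesics pass through I — E–F: 1; E–D: 1/2; E–A: 1/2; E–B: 1; D–A: 1/3.
All other pairs contribute 0.
Summing the contributions gives betweenness(I) = 10/3.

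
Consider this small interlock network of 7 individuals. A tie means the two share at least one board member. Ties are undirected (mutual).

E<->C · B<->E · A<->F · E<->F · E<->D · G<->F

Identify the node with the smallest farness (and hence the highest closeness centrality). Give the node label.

E

Farness (sum of distances to all others) for each node — A:14, B:13, C:13, D:13, E:8, F:9, G:14.
The smallest farness is 8, for E, so E has the highest closeness.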